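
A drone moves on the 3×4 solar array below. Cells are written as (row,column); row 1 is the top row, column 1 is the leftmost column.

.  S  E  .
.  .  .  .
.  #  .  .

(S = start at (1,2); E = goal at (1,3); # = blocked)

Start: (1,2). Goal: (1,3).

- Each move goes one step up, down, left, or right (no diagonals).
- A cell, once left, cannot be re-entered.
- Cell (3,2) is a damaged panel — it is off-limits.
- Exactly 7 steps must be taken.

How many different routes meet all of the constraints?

2

Need simple routes of exactly 7 moves from (1,2) to (1,3) (Manhattan distance 1, so 3 moves are spent on a detour and 3 undoing it).
Enumerating: (1,2) (2,2) (2,3) (3,3) (3,4) (2,4) (1,4) (1,3) | (1,2) (1,1) (2,1) (2,2) (2,3) (2,4) (1,4) (1,3).
That gives 2 routes.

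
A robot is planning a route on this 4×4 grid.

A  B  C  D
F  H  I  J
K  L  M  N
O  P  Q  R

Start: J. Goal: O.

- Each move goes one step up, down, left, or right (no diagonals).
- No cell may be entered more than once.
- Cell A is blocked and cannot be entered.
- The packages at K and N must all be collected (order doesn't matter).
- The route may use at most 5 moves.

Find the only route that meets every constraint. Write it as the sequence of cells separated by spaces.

J N M L K O

Any route must reach K and N and still end at O within 5 moves, so the order of the required stops is forced.
Route from J: down to N, 3× left (reaching K), down to O — 5 moves in all.
Check: all required cells visited; 5 ≤ 5 moves.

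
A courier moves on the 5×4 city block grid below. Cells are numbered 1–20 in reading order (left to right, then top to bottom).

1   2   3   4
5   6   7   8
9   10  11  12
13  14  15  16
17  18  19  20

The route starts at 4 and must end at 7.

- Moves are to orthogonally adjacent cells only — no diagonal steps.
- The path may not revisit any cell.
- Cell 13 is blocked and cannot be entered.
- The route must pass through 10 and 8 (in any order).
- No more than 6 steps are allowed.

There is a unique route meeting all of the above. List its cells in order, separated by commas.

4, 8, 12, 11, 10, 6, 7

Any route must reach 10 and 8 and still end at 7 within 6 moves, so the order of the required stops is forced.
Route from 4: 2× down (reaching 12), 2× left (reaching 10), up to 6, right to 7 — 6 moves in all.
Check: all required cells visited; 6 ≤ 6 moves.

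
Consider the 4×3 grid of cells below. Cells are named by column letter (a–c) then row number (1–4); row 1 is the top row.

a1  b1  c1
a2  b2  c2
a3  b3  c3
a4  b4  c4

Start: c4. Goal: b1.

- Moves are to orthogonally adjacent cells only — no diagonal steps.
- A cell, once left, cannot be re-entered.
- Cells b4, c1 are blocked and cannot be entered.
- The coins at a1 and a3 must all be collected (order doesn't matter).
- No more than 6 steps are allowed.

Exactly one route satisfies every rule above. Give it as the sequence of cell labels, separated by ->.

c4 -> c3 -> b3 -> a3 -> a2 -> a1 -> b1

The budget equals the shortest possible length, so every move has to be on a shortest route through the required cells.
Route from c4: up to c3, 2× left (reaching a3), 2× up (reaching a1), right to b1 — 6 moves in all.
Check: all required cells visited; 6 ≤ 6 moves.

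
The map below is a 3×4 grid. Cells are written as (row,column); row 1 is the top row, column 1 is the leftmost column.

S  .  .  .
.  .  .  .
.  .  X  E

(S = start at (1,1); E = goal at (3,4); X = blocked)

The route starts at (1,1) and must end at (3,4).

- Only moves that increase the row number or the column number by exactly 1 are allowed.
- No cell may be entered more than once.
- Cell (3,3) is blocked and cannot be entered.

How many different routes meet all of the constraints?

4

A right/down-only route from (1,1) to (3,4) makes exactly 2 down-moves and 3 right-moves in some order.
With no other constraints that would be C(5,2) = 10 routes.
Subtract routes through each blocked cell (inclusion–exclusion for overlaps): − through (3,3): 6 → 4.
That gives 4 routes.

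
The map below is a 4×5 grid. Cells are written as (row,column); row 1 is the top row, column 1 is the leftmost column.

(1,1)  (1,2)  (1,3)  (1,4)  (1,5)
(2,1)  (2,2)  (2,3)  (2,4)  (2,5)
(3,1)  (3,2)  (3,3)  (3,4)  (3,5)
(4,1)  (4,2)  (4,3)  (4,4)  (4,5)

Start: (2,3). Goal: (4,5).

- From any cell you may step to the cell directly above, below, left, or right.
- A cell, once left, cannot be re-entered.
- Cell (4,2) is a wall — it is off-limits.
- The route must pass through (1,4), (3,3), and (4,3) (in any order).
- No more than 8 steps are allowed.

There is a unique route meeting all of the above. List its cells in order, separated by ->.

Any route must reach (1,4), (3,3), and (4,3) and still end at (4,5) within 8 moves, so the order of the required stops is forced.
Route from (2,3): up 1 to (1,3), right 1 to (1,4), down 2 to (3,4), left 1 to (3,3), down 1 to (4,3), right 2 to (4,5) — 8 moves in all.
Check: all required cells visited; 8 ≤ 8 moves.

(2,3) -> (1,3) -> (1,4) -> (2,4) -> (3,4) -> (3,3) -> (4,3) -> (4,4) -> (4,5)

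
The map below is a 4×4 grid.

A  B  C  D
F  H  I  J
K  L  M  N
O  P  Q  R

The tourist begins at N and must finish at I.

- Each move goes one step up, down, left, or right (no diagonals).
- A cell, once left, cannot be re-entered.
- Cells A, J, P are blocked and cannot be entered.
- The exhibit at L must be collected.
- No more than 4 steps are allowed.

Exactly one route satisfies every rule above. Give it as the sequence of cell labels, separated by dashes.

N - M - L - H - I

The budget equals the shortest possible length, so every move has to be on a shortest route through the required cells.
Route from N: left 2 to L, up 1 to H, right 1 to I — 4 moves in all.
Check: all required cells visited; 4 ≤ 4 moves.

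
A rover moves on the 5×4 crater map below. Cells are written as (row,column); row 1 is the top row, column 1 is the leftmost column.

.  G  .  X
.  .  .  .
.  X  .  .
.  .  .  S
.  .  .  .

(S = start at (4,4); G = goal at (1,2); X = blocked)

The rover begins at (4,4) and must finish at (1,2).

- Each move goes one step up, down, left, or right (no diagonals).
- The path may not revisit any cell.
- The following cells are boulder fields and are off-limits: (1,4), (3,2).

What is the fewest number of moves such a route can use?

5

The Manhattan distance from (4,4) to (1,2) is |4−1| + |4−2| = 5, so at least 5 moves are needed.
A route of 5 moves achieves this: (4,4) → (3,4) → (2,4) → (2,3) → (1,3) → (1,2).
Since 5 matches the lower bound, it is optimal.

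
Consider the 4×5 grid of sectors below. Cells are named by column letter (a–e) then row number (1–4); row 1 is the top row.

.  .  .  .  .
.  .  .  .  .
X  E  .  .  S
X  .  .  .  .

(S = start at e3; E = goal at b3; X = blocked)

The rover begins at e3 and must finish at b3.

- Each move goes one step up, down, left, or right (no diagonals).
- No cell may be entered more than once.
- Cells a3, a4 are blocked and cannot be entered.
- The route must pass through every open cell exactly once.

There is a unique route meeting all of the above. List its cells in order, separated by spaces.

e3 e4 d4 d3 d2 e2 e1 d1 c1 b1 a1 a2 b2 c2 c3 c4 b4 b3

Need to visit all 18 open cells exactly once, starting at e3 and ending at b3.
Route from e3: down 1 to e4, left 1 to d4, up 2 to d2, right 1 to e2, up 1 to e1, left 4 to a1, down 1 to a2, right 2 to c2, down 2 to c4, left 1 to b4, up 1 to b3 — 17 moves in all.
Check: all 18 open cells covered.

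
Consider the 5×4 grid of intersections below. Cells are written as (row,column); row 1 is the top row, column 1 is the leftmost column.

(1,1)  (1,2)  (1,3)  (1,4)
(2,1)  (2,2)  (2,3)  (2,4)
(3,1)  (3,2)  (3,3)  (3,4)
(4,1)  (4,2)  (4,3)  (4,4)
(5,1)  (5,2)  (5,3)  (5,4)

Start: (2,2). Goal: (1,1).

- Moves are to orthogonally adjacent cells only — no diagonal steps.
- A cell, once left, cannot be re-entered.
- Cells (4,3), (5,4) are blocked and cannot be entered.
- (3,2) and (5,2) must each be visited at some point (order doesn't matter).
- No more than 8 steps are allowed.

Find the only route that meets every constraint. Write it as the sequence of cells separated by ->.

Any route must reach (3,2) and (5,2) and still end at (1,1) within 8 moves, so the order of the required stops is forced.
Route from (2,2): 3× down (reaching (5,2)), left to (5,1), 4× up (reaching (1,1)) — 8 moves in all.
Check: all required cells visited; 8 ≤ 8 moves.

(2,2) -> (3,2) -> (4,2) -> (5,2) -> (5,1) -> (4,1) -> (3,1) -> (2,1) -> (1,1)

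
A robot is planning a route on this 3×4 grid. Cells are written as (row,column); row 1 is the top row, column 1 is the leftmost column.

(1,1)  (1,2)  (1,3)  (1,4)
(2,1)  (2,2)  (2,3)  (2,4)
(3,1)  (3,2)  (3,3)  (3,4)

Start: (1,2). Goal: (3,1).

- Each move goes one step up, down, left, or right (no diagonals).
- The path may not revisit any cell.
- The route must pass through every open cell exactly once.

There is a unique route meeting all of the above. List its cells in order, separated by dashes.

(1,2) - (1,1) - (2,1) - (2,2) - (2,3) - (1,3) - (1,4) - (2,4) - (3,4) - (3,3) - (3,2) - (3,1)

Need to visit all 12 open cells exactly once, starting at (1,2) and ending at (3,1).
Route from (1,2): left 1 to (1,1), down 1 to (2,1), right 2 to (2,3), up 1 to (1,3), right 1 to (1,4), down 2 to (3,4), left 3 to (3,1) — 11 moves in all.
Check: all 12 open cells covered.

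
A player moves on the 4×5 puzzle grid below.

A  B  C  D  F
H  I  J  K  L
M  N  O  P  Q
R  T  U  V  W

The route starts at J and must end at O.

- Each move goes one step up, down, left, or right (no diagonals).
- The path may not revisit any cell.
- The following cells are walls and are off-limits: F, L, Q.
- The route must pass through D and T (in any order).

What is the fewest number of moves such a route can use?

Any route passes through D and T in some order between J and O. Summing Manhattan distances along each leg and taking the cheapest ordering (J → D → T → O) gives a lower bound of 2 + 5 + 2 = 9 moves.
A route of 9 moves achieves this: J → C → D → K → P → V → U → T → N → O.
Since 9 matches the lower bound, it is optimal.

9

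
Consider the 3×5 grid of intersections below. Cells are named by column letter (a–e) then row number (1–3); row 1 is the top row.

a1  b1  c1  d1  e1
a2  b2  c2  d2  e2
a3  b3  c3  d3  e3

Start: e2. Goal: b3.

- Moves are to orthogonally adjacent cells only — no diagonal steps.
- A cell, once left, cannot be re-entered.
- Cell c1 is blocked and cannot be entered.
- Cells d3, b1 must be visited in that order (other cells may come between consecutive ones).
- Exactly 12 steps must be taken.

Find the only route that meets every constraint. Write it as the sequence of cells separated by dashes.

The waypoints must appear in the order d3, b1, with no cell reused.
Route from e2: up to e1, left to d1, 2× down (reaching d3), left to c3, up to c2, left to b2, up to b1, left to a1, 2× down (reaching a3), right to b3 — 12 moves in all.
Check: order respected (d3 at step 4, b1 at step 8); 12 moves as required.

e2 - e1 - d1 - d2 - d3 - c3 - c2 - b2 - b1 - a1 - a2 - a3 - b3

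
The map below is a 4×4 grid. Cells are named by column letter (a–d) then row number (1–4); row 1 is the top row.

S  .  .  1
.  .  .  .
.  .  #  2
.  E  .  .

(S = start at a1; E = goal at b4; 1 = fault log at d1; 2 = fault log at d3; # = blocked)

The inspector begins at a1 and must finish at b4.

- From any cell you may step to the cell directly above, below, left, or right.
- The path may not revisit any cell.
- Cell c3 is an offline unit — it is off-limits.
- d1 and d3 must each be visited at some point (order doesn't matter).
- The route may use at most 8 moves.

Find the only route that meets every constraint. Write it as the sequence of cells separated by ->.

a1 -> b1 -> c1 -> d1 -> d2 -> d3 -> d4 -> c4 -> b4

The 8-move cap with required stops at d1, d3 leaves no slack for detours.
Route from a1: right 3 to d1, down 3 to d4, left 2 to b4 — 8 moves in all.
Check: all required cells visited; 8 ≤ 8 moves.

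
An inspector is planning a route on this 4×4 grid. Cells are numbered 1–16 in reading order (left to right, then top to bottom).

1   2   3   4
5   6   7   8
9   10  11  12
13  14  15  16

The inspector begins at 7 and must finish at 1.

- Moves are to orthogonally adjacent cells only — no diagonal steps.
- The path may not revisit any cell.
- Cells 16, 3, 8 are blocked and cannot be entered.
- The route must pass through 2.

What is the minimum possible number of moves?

Any route passes through 2 somewhere between 7 and 1. Summing Manhattan distances along the two legs (7 → 2 → 1) gives a lower bound of 2 + 1 = 3 moves.
A route of 3 moves achieves this: 7 → 6 → 2 → 1.
Since 3 matches the lower bound, it is optimal.

3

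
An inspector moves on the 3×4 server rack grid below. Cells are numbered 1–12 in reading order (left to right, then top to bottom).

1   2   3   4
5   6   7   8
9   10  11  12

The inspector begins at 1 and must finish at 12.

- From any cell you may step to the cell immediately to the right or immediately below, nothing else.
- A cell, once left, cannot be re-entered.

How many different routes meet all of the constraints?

10

A right/down-only route from 1 to 12 makes exactly 2 down-moves and 3 right-moves in some order.
With no other constraints that would be C(5,2) = 10 routes.
That gives 10 routes.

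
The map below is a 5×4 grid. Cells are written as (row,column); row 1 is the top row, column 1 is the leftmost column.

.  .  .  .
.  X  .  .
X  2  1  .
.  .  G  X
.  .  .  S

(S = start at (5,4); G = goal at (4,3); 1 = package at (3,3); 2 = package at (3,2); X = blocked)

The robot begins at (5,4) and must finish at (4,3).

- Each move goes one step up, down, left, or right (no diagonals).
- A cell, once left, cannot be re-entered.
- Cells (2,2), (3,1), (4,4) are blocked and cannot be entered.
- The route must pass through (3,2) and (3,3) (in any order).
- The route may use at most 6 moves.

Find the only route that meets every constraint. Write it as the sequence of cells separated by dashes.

The 6-move cap with required stops at (3,2), (3,3) leaves no slack for detours.
Route from (5,4): left 2 to (5,2), up 2 to (3,2), right 1 to (3,3), down 1 to (4,3) — 6 moves in all.
Check: all required cells visited; 6 ≤ 6 moves.

(5,4) - (5,3) - (5,2) - (4,2) - (3,2) - (3,3) - (4,3)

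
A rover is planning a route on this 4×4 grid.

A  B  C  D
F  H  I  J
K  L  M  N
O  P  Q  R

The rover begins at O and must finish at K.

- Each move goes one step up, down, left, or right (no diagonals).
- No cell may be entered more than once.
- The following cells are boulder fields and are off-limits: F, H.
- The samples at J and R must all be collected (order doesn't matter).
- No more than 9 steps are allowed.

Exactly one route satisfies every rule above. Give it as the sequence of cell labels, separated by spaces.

Any route must reach J and R and still end at K within 9 moves, so the order of the required stops is forced.
Route from O: right 3 to R, up 2 to J, left 1 to I, down 1 to M, left 2 to K — 9 moves in all.
Check: all required cells visited; 9 ≤ 9 moves.

O P Q R N J I M L K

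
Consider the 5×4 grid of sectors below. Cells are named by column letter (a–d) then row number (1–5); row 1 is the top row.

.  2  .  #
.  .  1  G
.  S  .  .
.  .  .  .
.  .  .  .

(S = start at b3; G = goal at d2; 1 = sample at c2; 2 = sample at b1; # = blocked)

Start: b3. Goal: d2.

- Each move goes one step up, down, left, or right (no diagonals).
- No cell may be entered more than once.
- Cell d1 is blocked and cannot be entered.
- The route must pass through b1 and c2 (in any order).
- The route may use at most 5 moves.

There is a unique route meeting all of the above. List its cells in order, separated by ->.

Any route must reach b1 and c2 and still end at d2 within 5 moves, so the order of the required stops is forced.
Route from b3: 2× up (reaching b1), right to c1, down to c2, right to d2 — 5 moves in all.
Check: all required cells visited; 5 ≤ 5 moves.

b3 -> b2 -> b1 -> c1 -> c2 -> d2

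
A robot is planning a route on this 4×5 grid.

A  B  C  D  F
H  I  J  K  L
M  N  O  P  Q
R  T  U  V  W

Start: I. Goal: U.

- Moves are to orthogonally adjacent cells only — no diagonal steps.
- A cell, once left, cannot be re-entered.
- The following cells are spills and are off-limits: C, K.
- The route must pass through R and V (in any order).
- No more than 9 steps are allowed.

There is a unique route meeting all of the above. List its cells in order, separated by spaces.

Any route must reach R and V and still end at U within 9 moves, so the order of the required stops is forced.
Route from I: left to H, 2× down (reaching R), right to T, up to N, 2× right (reaching P), down to V, left to U — 9 moves in all.
Check: all required cells visited; 9 ≤ 9 moves.

I H M R T N O P V U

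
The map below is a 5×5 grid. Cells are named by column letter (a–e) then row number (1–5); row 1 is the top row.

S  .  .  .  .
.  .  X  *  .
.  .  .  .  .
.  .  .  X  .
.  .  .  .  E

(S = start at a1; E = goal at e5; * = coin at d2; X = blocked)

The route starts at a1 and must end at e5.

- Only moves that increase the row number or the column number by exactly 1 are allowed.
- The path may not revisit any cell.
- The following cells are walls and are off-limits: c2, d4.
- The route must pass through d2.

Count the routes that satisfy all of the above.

2

A right/down-only route from a1 to e5 makes exactly 4 down-moves and 4 right-moves in some order.
With no other constraints that would be C(8,4) = 70 routes.
Split at d2 and multiply the segment counts (each segment already excludes blocked cells): a1→d2: 1; d2→e5: 2; product = 2.
That gives 2 routes.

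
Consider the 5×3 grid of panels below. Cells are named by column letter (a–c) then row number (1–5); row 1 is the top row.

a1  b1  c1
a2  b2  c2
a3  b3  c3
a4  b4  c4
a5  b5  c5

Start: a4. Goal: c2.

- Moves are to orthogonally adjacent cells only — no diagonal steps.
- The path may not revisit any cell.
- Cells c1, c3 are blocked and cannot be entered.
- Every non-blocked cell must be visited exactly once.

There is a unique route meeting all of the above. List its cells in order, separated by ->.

a4 -> a5 -> b5 -> c5 -> c4 -> b4 -> b3 -> a3 -> a2 -> a1 -> b1 -> b2 -> c2

Need to visit all 13 open cells exactly once, starting at a4 and ending at c2.
Route from a4: down to a5, 2× right (reaching c5), up to c4, left to b4, up to b3, left to a3, 2× up (reaching a1), right to b1, down to b2, right to c2 — 12 moves in all.
Check: all 13 open cells covered.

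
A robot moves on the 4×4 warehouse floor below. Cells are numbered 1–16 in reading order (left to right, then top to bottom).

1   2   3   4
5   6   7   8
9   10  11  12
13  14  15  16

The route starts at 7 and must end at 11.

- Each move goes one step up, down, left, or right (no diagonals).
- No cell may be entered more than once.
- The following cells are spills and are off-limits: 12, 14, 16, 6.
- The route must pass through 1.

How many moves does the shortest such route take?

Any route passes through 1 somewhere between 7 and 11. Summing Manhattan distances along the two legs (7 → 1 → 11) gives a lower bound of 3 + 4 = 7 moves.
A route of 7 moves achieves this: 7 → 3 → 2 → 1 → 5 → 9 → 10 → 11.
Since 7 matches the lower bound, it is optimal.

7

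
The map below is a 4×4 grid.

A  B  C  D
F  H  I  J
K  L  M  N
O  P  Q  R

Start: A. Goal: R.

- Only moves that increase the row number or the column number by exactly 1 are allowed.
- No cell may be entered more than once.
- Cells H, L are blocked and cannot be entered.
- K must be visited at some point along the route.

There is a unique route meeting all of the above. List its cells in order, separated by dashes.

A - F - K - O - P - Q - R

Moves only go right or down, so the column and row indices never decrease.
Route from A: 3× down (reaching O), 3× right (reaching R) — 6 moves in all.
Check: all required cells visited.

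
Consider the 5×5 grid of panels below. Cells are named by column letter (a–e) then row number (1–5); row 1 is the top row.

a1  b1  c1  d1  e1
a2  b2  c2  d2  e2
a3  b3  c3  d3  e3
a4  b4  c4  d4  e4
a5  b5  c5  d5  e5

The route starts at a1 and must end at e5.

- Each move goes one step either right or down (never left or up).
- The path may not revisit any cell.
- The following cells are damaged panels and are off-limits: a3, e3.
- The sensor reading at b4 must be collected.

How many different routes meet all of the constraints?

A right/down-only route from a1 to e5 makes exactly 4 down-moves and 4 right-moves in some order.
With no other constraints that would be C(8,4) = 70 routes.
Split at b4 and multiply the segment counts (each segment already excludes blocked cells): a1→b4: 2; b4→e5: 4; product = 8.
That gives 8 routes.

8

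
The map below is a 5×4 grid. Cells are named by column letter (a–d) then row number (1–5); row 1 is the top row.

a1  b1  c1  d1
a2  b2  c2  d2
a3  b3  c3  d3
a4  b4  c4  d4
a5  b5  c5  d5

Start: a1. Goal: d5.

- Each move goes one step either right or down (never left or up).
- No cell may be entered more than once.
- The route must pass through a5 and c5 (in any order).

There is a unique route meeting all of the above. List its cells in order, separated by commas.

Moves only go right or down, so the column and row indices never decrease.
Route from a1: 4× down (reaching a5), 3× right (reaching d5) — 7 moves in all.
Check: all required cells visited.

a1, a2, a3, a4, a5, b5, c5, d5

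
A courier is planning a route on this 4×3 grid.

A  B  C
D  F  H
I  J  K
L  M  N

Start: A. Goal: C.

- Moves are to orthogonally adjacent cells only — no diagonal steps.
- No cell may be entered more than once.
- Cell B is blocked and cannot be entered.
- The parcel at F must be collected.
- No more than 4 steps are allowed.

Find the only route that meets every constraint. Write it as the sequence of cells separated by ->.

The budget equals the shortest possible length, so every move has to be on a shortest route through the required cells.
Route from A: down to D, 2× right (reaching H), up to C — 4 moves in all.
Check: all required cells visited; 4 ≤ 4 moves.

A -> D -> F -> H -> C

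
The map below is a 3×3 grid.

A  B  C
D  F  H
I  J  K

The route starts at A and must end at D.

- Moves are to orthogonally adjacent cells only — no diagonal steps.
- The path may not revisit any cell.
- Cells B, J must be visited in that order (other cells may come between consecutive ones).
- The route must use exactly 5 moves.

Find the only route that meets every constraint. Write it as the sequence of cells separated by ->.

A -> B -> F -> J -> I -> D

The waypoints must appear in the order B, J, with no cell reused.
Route from A: right to B, 2× down (reaching J), left to I, up to D — 5 moves in all.
Check: order respected (B at step 1, J at step 3); 5 moves as required.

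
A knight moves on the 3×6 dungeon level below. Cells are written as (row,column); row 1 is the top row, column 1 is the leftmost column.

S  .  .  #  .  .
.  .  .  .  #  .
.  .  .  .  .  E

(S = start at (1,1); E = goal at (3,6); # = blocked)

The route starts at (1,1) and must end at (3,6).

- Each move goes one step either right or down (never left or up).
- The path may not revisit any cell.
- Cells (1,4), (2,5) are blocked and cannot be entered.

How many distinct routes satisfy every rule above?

A right/down-only route from (1,1) to (3,6) makes exactly 2 down-moves and 5 right-moves in some order.
With no other constraints that would be C(7,2) = 21 routes.
Subtract routes through each blocked cell (inclusion–exclusion for overlaps): − through (1,4): 6 − through (2,5): 10 + through (1,4)&(2,5): 4 → 9.
That gives 9 routes.

9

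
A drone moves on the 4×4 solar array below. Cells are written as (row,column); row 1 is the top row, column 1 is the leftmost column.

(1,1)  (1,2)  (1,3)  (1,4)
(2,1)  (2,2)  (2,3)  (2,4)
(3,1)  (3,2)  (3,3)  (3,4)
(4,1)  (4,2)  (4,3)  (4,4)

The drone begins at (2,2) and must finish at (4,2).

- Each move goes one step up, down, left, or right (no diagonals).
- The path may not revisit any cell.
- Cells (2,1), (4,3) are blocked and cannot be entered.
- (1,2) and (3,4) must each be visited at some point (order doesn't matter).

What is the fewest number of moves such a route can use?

8

Any route passes through (1,2) and (3,4) in some order between (2,2) and (4,2). Summing Manhattan distances along each leg and taking the cheapest ordering ((2,2) → (1,2) → (3,4) → (4,2)) gives a lower bound of 1 + 4 + 3 = 8 moves.
A route of 8 moves achieves this: (2,2) → (1,2) → (1,3) → (2,3) → (2,4) → (3,4) → (3,3) → (3,2) → (4,2).
Since 8 matches the lower bound, it is optimal.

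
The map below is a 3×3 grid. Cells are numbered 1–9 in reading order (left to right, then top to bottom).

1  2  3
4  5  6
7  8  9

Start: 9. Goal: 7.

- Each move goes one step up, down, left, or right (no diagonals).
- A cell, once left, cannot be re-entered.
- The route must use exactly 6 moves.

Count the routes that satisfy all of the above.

Need simple routes of exactly 6 moves from 9 to 7 (Manhattan distance 2, so 2 moves are spent on a detour and 2 undoing it).
Enumerating: 9 6 3 2 5 8 7 | 9 6 3 2 5 4 7 | 9 6 3 2 1 4 7 | 9 6 5 2 1 4 7 | 9 8 5 2 1 4 7.
That gives 5 routes.

5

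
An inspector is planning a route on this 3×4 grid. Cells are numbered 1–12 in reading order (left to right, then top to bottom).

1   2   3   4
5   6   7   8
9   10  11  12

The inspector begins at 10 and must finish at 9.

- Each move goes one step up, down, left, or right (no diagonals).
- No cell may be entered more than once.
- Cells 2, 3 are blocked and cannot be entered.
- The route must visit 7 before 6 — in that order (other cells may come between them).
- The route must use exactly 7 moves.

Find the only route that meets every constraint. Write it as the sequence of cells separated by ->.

The waypoints must appear in the order 7, 6, with no cell reused.
Route from 10: 2× right (reaching 12), up to 8, 3× left (reaching 5), down to 9 — 7 moves in all.
Check: order respected (7 at step 4, 6 at step 5); 7 moves as required.

10 -> 11 -> 12 -> 8 -> 7 -> 6 -> 5 -> 9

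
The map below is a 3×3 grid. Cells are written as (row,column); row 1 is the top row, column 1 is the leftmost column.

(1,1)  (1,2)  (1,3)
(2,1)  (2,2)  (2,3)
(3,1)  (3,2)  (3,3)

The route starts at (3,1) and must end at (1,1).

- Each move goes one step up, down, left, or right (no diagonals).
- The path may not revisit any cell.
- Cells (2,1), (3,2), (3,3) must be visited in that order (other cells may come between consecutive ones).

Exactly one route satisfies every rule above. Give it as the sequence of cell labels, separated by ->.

(3,1) -> (2,1) -> (2,2) -> (3,2) -> (3,3) -> (2,3) -> (1,3) -> (1,2) -> (1,1)

The waypoints must appear in the order (2,1), (3,2), (3,3), with no cell reused.
Route from (3,1): up to (2,1), right to (2,2), down to (3,2), right to (3,3), 2× up (reaching (1,3)), 2× left (reaching (1,1)) — 8 moves in all.
Check: order respected ((2,1) at step 1, (3,2) at step 3, (3,3) at step 4).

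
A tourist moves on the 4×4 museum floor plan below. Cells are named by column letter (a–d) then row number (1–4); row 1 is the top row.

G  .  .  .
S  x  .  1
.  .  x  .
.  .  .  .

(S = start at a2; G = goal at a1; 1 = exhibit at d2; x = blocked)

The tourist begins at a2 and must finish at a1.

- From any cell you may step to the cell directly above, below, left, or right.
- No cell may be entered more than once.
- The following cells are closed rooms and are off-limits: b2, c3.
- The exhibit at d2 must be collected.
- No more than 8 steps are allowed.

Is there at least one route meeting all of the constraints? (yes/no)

no

Even ignoring the no-revisit rule, getting from a2 to a1 via d2 needs at least 5 + 4 = 9 moves (fewest moves per leg, detouring around blocked cells), which exceeds the 8-move limit.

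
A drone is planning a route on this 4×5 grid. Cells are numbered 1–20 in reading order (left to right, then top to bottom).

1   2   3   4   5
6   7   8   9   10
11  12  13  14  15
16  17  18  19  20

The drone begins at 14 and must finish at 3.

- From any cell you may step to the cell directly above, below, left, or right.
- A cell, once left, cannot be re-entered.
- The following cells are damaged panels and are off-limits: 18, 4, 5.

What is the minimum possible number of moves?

3

The Manhattan distance from 14 to 3 is |3−1| + |4−3| = 3, so at least 3 moves are needed.
A route of 3 moves achieves this: 14 → 9 → 8 → 3.
Since 3 matches the lower bound, it is optimal.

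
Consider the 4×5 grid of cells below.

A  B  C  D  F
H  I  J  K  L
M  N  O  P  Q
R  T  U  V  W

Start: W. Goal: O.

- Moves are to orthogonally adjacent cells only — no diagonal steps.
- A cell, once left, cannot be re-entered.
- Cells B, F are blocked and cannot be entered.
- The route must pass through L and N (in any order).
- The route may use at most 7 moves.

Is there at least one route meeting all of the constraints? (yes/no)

One route that works: W → Q → L → K → J → I → N → O.

yes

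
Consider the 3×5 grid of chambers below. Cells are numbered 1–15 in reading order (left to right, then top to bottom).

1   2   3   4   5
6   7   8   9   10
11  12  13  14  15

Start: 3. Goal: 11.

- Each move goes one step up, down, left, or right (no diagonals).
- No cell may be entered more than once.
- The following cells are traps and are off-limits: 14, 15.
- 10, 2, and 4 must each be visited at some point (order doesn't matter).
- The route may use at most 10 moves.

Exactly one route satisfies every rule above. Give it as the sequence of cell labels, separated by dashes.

3 - 4 - 5 - 10 - 9 - 8 - 7 - 2 - 1 - 6 - 11

The budget equals the shortest possible length, so every move has to be on a shortest route through the required cells.
Route from 3: right 2 to 5, down 1 to 10, left 3 to 7, up 1 to 2, left 1 to 1, down 2 to 11 — 10 moves in all.
Check: all required cells visited; 10 ≤ 10 moves.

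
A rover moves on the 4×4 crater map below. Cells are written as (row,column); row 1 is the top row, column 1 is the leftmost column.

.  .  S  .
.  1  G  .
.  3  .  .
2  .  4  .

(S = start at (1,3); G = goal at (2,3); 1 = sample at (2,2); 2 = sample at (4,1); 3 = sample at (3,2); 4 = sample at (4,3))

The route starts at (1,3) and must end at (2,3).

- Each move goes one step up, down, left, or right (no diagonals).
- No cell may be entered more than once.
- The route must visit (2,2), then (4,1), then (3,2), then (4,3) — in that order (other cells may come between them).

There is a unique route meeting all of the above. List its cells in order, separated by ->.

The waypoints must appear in the order (2,2), (4,1), (3,2), (4,3), with no cell reused.
Route from (1,3): left 1 to (1,2), down 1 to (2,2), left 1 to (2,1), down 2 to (4,1), right 1 to (4,2), up 1 to (3,2), right 1 to (3,3), down 1 to (4,3), right 1 to (4,4), up 2 to (2,4), left 1 to (2,3) — 13 moves in all.
Check: order respected (1 at step 2, 2 at step 5, 3 at step 7, 4 at step 9).

(1,3) -> (1,2) -> (2,2) -> (2,1) -> (3,1) -> (4,1) -> (4,2) -> (3,2) -> (3,3) -> (4,3) -> (4,4) -> (3,4) -> (2,4) -> (2,3)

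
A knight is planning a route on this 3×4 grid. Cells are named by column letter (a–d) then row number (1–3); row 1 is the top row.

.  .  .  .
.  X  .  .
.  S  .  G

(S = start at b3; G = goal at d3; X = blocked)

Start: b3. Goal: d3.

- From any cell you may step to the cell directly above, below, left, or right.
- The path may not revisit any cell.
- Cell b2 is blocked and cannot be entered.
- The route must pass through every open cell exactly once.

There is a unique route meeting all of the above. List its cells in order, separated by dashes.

Need to visit all 11 open cells exactly once, starting at b3 and ending at d3.
Cell a2 has only two open neighbours (a1 and a3), so the path must pass straight through it: one of those is the cell it's entered from and the other is where it exits.
Route from b3: left to a3, 2× up (reaching a1), 3× right (reaching d1), down to d2, left to c2, down to c3, right to d3 — 10 moves in all.
Check: all 11 open cells covered.

b3 - a3 - a2 - a1 - b1 - c1 - d1 - d2 - c2 - c3 - d3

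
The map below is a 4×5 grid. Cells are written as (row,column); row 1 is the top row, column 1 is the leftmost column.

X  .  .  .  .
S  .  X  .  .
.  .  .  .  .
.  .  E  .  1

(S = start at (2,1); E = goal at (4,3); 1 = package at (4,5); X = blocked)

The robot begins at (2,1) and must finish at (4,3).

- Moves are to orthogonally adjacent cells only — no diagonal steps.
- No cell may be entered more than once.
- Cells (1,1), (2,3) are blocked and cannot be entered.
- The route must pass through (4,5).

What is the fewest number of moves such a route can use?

Any route passes through (4,5) somewhere between (2,1) and (4,3). Summing Manhattan distances along the two legs ((2,1) → (4,5) → (4,3)) gives a lower bound of 6 + 2 = 8 moves.
A route of 8 moves achieves this: (2,1) → (3,1) → (3,2) → (3,3) → (3,4) → (3,5) → (4,5) → (4,4) → (4,3).
Since 8 matches the lower bound, it is optimal.

8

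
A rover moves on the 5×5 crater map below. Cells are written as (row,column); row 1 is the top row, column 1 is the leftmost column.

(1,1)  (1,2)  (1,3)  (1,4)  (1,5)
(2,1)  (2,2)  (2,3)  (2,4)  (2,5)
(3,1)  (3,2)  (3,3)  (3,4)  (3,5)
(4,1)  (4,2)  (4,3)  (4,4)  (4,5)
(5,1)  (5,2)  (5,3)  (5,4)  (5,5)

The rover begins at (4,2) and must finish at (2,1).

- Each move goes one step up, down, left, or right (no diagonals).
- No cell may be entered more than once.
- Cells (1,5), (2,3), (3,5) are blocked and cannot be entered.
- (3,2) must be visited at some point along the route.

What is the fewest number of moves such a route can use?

3

Any route passes through (3,2) somewhere between (4,2) and (2,1). Summing Manhattan distances along the two legs ((4,2) → (3,2) → (2,1)) gives a lower bound of 1 + 2 = 3 moves.
A route of 3 moves achieves this: (4,2) → (3,2) → (2,2) → (2,1).
Since 3 matches the lower bound, it is optimal.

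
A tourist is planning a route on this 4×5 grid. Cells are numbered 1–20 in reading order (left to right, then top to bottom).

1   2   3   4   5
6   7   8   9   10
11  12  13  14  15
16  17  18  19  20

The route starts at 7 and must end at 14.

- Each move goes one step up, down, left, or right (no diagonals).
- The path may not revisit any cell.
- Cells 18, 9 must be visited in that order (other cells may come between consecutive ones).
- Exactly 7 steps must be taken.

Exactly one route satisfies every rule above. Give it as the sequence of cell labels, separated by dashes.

7 - 12 - 17 - 18 - 13 - 8 - 9 - 14

The waypoints must appear in the order 18, 9, with no cell reused.
Route from 7: 2× down (reaching 17), right to 18, 2× up (reaching 8), right to 9, down to 14 — 7 moves in all.
Check: order respected (18 at step 3, 9 at step 6); 7 moves as required.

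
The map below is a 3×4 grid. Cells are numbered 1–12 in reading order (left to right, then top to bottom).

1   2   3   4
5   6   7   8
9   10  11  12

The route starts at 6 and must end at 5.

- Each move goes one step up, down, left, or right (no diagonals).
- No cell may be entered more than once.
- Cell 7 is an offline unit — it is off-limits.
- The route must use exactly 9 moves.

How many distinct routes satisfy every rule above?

Need simple routes of exactly 9 moves from 6 to 5 (Manhattan distance 1, so 4 moves are spent on a detour and 4 undoing it).
Enumerating: 6 2 3 4 8 12 11 10 9 5 | 6 10 11 12 8 4 3 2 1 5.
That gives 2 routes.

2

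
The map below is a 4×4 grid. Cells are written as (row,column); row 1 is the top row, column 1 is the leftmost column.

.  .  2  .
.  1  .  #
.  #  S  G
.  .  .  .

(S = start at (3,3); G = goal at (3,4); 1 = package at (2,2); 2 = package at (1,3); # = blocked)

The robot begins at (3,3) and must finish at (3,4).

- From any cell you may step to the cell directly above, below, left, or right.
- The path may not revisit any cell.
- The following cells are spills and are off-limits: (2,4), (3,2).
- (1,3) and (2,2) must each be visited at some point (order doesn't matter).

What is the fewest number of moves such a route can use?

Any route passes through (1,3) and (2,2) in some order between (3,3) and (3,4). Summing Manhattan distances along each leg and taking the cheapest ordering ((3,3) → (2,2) → (1,3) → (3,4)) gives a lower bound of 2 + 2 + 3 = 7 moves.
The shortest route satisfying every rule uses 11 moves: (3,3) → (2,3) → (1,3) → (1,2) → (2,2) → (2,1) → (3,1) → (4,1) → (4,2) → (4,3) → (4,4) → (3,4).
The bound of 7 isn't tight here; checking systematically, no route of length 7 through 10 satisfies every constraint (on a 4-connected grid the length of any start-to-goal walk has the same parity as the Manhattan bound, so only lengths 7, 9, 11, … need checking), so 11 is the minimum.

11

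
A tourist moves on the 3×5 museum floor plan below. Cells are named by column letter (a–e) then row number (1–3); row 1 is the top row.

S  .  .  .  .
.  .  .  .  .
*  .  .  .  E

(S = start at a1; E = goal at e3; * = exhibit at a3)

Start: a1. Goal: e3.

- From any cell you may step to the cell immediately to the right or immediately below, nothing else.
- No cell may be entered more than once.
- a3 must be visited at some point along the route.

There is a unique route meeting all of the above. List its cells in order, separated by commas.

Moves only go right or down, so the column and row indices never decrease.
Route from a1: down 2 to a3, right 4 to e3 — 6 moves in all.
Check: all required cells visited.

a1, a2, a3, b3, c3, d3, e3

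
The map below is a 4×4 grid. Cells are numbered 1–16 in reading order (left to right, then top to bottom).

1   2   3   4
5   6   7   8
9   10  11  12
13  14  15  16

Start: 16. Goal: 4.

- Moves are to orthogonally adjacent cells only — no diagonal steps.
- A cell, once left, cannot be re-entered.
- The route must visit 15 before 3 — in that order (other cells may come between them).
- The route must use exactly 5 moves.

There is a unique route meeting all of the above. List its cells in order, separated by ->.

16 -> 15 -> 11 -> 7 -> 3 -> 4

The waypoints must appear in the order 15, 3, with no cell reused.
Route from 16: left 1 to 15, up 3 to 3, right 1 to 4 — 5 moves in all.
Check: order respected (15 at step 1, 3 at step 4); 5 moves as required.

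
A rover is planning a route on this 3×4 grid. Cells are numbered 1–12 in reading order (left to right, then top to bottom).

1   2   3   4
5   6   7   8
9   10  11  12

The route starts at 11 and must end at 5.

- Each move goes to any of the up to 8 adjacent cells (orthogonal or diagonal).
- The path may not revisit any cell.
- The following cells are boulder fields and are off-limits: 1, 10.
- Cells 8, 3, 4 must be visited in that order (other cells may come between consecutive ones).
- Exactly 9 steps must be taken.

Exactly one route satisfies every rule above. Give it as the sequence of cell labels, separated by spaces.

The waypoints must appear in the order 8, 3, 4, with no cell reused.
Route from 11: right 1 to 12, up 1 to 8, up-left 1 to 3, right 1 to 4, down-left 1 to 7, up-left 1 to 2, down 1 to 6, down-left 1 to 9, up 1 to 5 — 9 moves in all.
Check: order respected (8 at step 2, 3 at step 3, 4 at step 4); 9 moves as required.

11 12 8 3 4 7 2 6 9 5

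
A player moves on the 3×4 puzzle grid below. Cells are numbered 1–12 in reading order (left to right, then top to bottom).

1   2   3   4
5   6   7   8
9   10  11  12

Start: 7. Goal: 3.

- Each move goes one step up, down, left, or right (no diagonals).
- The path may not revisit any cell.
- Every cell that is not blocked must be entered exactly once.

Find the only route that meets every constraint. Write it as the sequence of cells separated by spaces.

Need to visit all 12 open cells exactly once, starting at 7 and ending at 3.
Route from 7: left to 6, up to 2, left to 1, 2× down (reaching 9), 3× right (reaching 12), 2× up (reaching 4), left to 3 — 11 moves in all.
Check: all 12 open cells covered.

7 6 2 1 5 9 10 11 12 8 4 3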